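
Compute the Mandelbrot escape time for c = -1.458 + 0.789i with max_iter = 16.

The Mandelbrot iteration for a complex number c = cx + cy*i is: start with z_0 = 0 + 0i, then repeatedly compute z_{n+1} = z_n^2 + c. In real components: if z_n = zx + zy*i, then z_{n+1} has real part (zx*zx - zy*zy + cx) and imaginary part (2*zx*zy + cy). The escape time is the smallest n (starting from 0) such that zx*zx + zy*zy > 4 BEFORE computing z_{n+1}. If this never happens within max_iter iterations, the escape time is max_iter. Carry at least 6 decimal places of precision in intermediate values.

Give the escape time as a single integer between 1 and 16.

z_0 = 0 + 0i, c = -1.4580 + 0.7890i
Iter 1: z = -1.4580 + 0.7890i, |z|^2 = 2.7483
Iter 2: z = 0.0452 + -1.5117i, |z|^2 = 2.2874
Iter 3: z = -3.7413 + 0.6522i, |z|^2 = 14.4224
Escaped at iteration 3

Answer: 3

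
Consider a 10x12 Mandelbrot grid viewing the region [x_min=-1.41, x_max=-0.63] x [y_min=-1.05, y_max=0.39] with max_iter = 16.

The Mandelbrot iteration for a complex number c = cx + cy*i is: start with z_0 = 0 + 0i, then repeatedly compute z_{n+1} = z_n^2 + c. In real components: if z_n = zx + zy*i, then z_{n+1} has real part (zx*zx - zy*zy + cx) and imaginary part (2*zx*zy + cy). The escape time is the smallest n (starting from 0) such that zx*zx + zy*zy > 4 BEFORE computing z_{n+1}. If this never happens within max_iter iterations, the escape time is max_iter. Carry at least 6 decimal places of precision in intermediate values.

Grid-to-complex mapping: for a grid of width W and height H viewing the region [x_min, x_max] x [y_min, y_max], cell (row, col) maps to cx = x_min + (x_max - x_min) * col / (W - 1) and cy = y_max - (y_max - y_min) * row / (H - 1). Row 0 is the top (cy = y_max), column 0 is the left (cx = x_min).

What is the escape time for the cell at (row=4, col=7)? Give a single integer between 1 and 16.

Answer: 16

Derivation:
z_0 = 0 + 0i, c = -0.8033 + -0.1336i
Iter 1: z = -0.8033 + -0.1336i, |z|^2 = 0.6632
Iter 2: z = -0.1758 + 0.0811i, |z|^2 = 0.0375
Iter 3: z = -0.7790 + -0.1621i, |z|^2 = 0.6331
Iter 4: z = -0.2228 + 0.1190i, |z|^2 = 0.0638
Iter 5: z = -0.7678 + -0.1867i, |z|^2 = 0.6244
Iter 6: z = -0.2486 + 0.1530i, |z|^2 = 0.0852
Iter 7: z = -0.7650 + -0.2097i, |z|^2 = 0.6291
Iter 8: z = -0.2622 + 0.1872i, |z|^2 = 0.1038
Iter 9: z = -0.7696 + -0.2318i, |z|^2 = 0.6461
Iter 10: z = -0.2647 + 0.2232i, |z|^2 = 0.1199
Iter 11: z = -0.7831 + -0.2518i, |z|^2 = 0.6766
Iter 12: z = -0.2535 + 0.2607i, |z|^2 = 0.1322
Iter 13: z = -0.8070 + -0.2658i, |z|^2 = 0.7219
Iter 14: z = -0.2227 + 0.2954i, |z|^2 = 0.1369
Iter 15: z = -0.8410 + -0.2652i, |z|^2 = 0.7776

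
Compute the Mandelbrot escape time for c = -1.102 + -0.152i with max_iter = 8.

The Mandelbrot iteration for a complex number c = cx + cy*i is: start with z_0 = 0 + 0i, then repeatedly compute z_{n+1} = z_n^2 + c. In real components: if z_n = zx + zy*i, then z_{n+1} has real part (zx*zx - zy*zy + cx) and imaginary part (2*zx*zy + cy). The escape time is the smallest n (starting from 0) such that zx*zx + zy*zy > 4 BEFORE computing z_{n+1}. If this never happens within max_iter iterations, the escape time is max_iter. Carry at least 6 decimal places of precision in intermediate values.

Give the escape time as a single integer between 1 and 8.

Answer: 8

Derivation:
z_0 = 0 + 0i, c = -1.1020 + -0.1520i
Iter 1: z = -1.1020 + -0.1520i, |z|^2 = 1.2375
Iter 2: z = 0.0893 + 0.1830i, |z|^2 = 0.0415
Iter 3: z = -1.1275 + -0.1193i, |z|^2 = 1.2855
Iter 4: z = 0.1551 + 0.1171i, |z|^2 = 0.0377
Iter 5: z = -1.0917 + -0.1157i, |z|^2 = 1.2051
Iter 6: z = 0.0763 + 0.1006i, |z|^2 = 0.0159
Iter 7: z = -1.1063 + -0.1366i, |z|^2 = 1.2426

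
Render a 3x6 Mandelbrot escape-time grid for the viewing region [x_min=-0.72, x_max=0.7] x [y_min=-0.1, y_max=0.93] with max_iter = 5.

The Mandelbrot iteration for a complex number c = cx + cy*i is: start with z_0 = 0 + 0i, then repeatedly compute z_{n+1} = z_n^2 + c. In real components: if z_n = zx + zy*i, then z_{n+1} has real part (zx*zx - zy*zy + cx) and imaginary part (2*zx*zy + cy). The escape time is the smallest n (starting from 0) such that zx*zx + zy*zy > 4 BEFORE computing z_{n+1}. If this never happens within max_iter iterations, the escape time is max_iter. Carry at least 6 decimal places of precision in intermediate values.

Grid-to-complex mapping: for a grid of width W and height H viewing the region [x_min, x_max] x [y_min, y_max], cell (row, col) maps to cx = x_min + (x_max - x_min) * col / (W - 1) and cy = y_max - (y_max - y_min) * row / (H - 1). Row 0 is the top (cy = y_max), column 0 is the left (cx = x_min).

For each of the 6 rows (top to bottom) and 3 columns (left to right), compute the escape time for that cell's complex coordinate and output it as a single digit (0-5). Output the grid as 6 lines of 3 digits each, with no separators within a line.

(row=0, col=0): c = -0.7200 + 0.9300i → escape time 4
(row=0, col=1): c = -0.0100 + 0.9300i → escape time 5
(row=0, col=2): c = 0.7000 + 0.9300i → escape time 2
(row=1, col=0): c = -0.7200 + 0.7240i → escape time 4
(row=1, col=1): c = -0.0100 + 0.7240i → escape time 5
(row=1, col=2): c = 0.7000 + 0.7240i → escape time 3
(row=2, col=0): c = -0.7200 + 0.5180i → escape time 5
(row=2, col=1): c = -0.0100 + 0.5180i → escape time 5
(row=2, col=2): c = 0.7000 + 0.5180i → escape time 3
(row=3, col=0): c = -0.7200 + 0.3120i → escape time 5
(row=3, col=1): c = -0.0100 + 0.3120i → escape time 5
(row=3, col=2): c = 0.7000 + 0.3120i → escape time 3
(row=4, col=0): c = -0.7200 + 0.1060i → escape time 5
(row=4, col=1): c = -0.0100 + 0.1060i → escape time 5
(row=4, col=2): c = 0.7000 + 0.1060i → escape time 3
(row=5, col=0): c = -0.7200 + -0.1000i → escape time 5
(row=5, col=1): c = -0.0100 + -0.1000i → escape time 5
(row=5, col=2): c = 0.7000 + -0.1000i → escape time 3

Answer: 452
453
553
553
553
553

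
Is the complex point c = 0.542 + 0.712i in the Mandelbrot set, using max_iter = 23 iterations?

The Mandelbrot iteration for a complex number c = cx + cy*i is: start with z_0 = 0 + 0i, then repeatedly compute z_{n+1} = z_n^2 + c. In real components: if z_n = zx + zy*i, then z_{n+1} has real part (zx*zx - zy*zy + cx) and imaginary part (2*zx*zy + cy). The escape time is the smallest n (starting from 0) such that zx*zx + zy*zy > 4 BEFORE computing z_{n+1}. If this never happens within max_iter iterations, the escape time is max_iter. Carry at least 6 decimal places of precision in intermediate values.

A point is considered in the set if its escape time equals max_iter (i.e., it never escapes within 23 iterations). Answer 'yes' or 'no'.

z_0 = 0 + 0i, c = 0.5420 + 0.7120i
Iter 1: z = 0.5420 + 0.7120i, |z|^2 = 0.8007
Iter 2: z = 0.3288 + 1.4838i, |z|^2 = 2.3098
Iter 3: z = -1.5516 + 1.6878i, |z|^2 = 5.2561
Escaped at iteration 3

Answer: no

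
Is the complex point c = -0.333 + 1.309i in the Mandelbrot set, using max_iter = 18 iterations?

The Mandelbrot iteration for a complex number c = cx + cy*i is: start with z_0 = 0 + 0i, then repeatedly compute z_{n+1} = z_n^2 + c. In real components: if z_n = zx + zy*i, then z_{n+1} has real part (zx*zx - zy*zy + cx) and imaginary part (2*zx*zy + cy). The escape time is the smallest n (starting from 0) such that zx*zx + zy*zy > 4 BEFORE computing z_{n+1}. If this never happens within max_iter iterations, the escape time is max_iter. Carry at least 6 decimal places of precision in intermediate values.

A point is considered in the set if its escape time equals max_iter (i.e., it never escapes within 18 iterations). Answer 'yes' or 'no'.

Answer: no

Derivation:
z_0 = 0 + 0i, c = -0.3330 + 1.3090i
Iter 1: z = -0.3330 + 1.3090i, |z|^2 = 1.8244
Iter 2: z = -1.9356 + 0.4372i, |z|^2 = 3.9377
Iter 3: z = 3.2224 + -0.3835i, |z|^2 = 10.5307
Escaped at iteration 3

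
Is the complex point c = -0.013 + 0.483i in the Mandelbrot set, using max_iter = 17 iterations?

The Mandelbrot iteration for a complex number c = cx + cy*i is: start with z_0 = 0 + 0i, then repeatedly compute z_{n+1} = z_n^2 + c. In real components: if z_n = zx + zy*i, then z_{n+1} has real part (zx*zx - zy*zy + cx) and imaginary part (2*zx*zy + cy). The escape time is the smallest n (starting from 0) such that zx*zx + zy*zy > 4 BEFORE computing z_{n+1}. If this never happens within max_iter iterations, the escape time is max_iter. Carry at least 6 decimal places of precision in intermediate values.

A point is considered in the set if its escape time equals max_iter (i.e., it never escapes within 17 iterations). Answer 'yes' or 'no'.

z_0 = 0 + 0i, c = -0.0130 + 0.4830i
Iter 1: z = -0.0130 + 0.4830i, |z|^2 = 0.2335
Iter 2: z = -0.2461 + 0.4704i, |z|^2 = 0.2819
Iter 3: z = -0.1737 + 0.2514i, |z|^2 = 0.0934
Iter 4: z = -0.0460 + 0.3956i, |z|^2 = 0.1586
Iter 5: z = -0.1674 + 0.4466i, |z|^2 = 0.2275
Iter 6: z = -0.1844 + 0.3335i, |z|^2 = 0.1452
Iter 7: z = -0.0902 + 0.3600i, |z|^2 = 0.1377
Iter 8: z = -0.1345 + 0.4181i, |z|^2 = 0.1928
Iter 9: z = -0.1697 + 0.3706i, |z|^2 = 0.1661
Iter 10: z = -0.1215 + 0.3572i, |z|^2 = 0.1424
Iter 11: z = -0.1259 + 0.3962i, |z|^2 = 0.1728
Iter 12: z = -0.1541 + 0.3833i, |z|^2 = 0.1707
Iter 13: z = -0.1362 + 0.3649i, |z|^2 = 0.1517
Iter 14: z = -0.1276 + 0.3836i, |z|^2 = 0.1635
Iter 15: z = -0.1439 + 0.3851i, |z|^2 = 0.1690
Iter 16: z = -0.1406 + 0.3722i, |z|^2 = 0.1583
Did not escape in 17 iterations → in set

Answer: yes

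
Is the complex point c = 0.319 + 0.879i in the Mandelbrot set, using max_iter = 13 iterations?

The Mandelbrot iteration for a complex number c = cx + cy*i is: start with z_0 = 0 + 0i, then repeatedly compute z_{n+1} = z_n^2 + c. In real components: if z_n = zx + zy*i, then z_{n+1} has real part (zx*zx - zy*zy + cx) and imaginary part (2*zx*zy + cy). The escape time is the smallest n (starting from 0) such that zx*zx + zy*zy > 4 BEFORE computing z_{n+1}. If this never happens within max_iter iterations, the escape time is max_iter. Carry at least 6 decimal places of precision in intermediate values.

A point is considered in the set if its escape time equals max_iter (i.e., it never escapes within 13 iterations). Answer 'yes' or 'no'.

z_0 = 0 + 0i, c = 0.3190 + 0.8790i
Iter 1: z = 0.3190 + 0.8790i, |z|^2 = 0.8744
Iter 2: z = -0.3519 + 1.4398i, |z|^2 = 2.1968
Iter 3: z = -1.6302 + -0.1343i, |z|^2 = 2.6756
Iter 4: z = 2.9586 + 1.3168i, |z|^2 = 10.4870
Escaped at iteration 4

Answer: no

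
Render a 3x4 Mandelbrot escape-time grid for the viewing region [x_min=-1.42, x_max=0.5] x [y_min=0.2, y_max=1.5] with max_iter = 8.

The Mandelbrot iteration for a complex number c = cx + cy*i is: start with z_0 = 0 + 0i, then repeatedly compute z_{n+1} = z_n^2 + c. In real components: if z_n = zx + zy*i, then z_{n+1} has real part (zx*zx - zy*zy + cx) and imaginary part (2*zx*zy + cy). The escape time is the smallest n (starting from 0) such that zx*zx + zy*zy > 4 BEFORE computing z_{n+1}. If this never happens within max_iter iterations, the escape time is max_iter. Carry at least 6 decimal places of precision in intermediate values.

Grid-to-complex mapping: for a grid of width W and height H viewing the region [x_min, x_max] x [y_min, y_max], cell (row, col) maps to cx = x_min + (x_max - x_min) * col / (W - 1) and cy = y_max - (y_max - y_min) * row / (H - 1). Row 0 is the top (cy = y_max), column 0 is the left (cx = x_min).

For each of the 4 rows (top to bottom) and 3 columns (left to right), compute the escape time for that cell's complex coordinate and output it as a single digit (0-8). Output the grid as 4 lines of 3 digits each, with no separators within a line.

Answer: 122
242
384
685

Derivation:
(row=0, col=0): c = -1.4200 + 1.5000i → escape time 1
(row=0, col=1): c = -0.4600 + 1.5000i → escape time 2
(row=0, col=2): c = 0.5000 + 1.5000i → escape time 2
(row=1, col=0): c = -1.4200 + 1.0667i → escape time 2
(row=1, col=1): c = -0.4600 + 1.0667i → escape time 4
(row=1, col=2): c = 0.5000 + 1.0667i → escape time 2
(row=2, col=0): c = -1.4200 + 0.6333i → escape time 3
(row=2, col=1): c = -0.4600 + 0.6333i → escape time 8
(row=2, col=2): c = 0.5000 + 0.6333i → escape time 4
(row=3, col=0): c = -1.4200 + 0.2000i → escape time 6
(row=3, col=1): c = -0.4600 + 0.2000i → escape time 8
(row=3, col=2): c = 0.5000 + 0.2000i → escape time 5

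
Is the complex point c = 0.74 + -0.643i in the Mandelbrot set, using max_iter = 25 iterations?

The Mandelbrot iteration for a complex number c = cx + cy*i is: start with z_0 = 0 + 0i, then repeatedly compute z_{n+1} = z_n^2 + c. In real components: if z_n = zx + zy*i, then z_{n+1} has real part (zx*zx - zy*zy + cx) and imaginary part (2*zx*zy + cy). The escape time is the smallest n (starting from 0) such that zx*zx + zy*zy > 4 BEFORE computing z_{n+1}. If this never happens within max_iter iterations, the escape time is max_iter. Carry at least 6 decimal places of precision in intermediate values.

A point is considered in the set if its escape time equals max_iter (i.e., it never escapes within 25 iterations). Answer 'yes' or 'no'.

Answer: no

Derivation:
z_0 = 0 + 0i, c = 0.7400 + -0.6430i
Iter 1: z = 0.7400 + -0.6430i, |z|^2 = 0.9610
Iter 2: z = 0.8742 + -1.5946i, |z|^2 = 3.3070
Iter 3: z = -1.0387 + -3.4309i, |z|^2 = 12.8501
Escaped at iteration 3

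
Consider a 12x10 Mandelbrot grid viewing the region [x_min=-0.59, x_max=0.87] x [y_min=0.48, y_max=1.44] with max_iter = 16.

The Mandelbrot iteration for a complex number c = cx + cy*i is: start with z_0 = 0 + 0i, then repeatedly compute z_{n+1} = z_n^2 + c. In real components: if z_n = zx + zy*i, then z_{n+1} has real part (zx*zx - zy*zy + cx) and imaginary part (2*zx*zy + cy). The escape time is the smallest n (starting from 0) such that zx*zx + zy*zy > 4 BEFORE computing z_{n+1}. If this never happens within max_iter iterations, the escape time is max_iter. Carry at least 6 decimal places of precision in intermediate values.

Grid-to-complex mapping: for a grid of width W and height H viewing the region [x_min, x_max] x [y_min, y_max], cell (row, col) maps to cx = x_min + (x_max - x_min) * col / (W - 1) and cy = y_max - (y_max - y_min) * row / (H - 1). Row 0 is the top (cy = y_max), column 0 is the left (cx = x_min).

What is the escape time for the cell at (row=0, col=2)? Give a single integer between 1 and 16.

z_0 = 0 + 0i, c = -0.3245 + 1.4400i
Iter 1: z = -0.3245 + 1.4400i, |z|^2 = 2.1789
Iter 2: z = -2.2928 + 0.5053i, |z|^2 = 5.5123
Escaped at iteration 2

Answer: 2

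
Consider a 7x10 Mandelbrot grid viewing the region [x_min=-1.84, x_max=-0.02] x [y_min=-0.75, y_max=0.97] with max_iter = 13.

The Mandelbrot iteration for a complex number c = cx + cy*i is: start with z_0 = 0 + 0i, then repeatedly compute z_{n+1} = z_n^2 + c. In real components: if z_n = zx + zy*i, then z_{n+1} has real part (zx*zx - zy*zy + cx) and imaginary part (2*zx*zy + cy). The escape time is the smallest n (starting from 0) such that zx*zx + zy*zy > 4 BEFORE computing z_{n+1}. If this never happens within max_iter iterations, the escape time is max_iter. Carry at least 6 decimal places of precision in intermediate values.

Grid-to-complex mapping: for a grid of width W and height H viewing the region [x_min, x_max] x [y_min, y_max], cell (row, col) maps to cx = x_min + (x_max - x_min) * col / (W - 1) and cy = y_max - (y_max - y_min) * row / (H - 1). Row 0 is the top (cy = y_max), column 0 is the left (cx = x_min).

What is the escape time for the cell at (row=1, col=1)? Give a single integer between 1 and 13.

z_0 = 0 + 0i, c = -1.5367 + 0.7789i
Iter 1: z = -1.5367 + 0.7789i, |z|^2 = 2.9680
Iter 2: z = 0.2180 + -1.6149i, |z|^2 = 2.6554
Iter 3: z = -4.0970 + 0.0748i, |z|^2 = 16.7912
Escaped at iteration 3

Answer: 3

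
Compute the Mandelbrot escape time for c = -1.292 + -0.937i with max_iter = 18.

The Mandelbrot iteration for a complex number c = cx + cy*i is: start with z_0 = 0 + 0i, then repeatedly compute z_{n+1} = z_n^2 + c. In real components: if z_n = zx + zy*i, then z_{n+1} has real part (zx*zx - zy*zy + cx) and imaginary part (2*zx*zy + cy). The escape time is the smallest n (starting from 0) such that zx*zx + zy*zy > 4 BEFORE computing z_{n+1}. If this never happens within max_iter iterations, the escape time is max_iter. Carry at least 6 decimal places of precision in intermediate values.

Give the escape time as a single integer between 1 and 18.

z_0 = 0 + 0i, c = -1.2920 + -0.9370i
Iter 1: z = -1.2920 + -0.9370i, |z|^2 = 2.5472
Iter 2: z = -0.5007 + 1.4842i, |z|^2 = 2.4536
Iter 3: z = -3.2442 + -2.4233i, |z|^2 = 16.3970
Escaped at iteration 3

Answer: 3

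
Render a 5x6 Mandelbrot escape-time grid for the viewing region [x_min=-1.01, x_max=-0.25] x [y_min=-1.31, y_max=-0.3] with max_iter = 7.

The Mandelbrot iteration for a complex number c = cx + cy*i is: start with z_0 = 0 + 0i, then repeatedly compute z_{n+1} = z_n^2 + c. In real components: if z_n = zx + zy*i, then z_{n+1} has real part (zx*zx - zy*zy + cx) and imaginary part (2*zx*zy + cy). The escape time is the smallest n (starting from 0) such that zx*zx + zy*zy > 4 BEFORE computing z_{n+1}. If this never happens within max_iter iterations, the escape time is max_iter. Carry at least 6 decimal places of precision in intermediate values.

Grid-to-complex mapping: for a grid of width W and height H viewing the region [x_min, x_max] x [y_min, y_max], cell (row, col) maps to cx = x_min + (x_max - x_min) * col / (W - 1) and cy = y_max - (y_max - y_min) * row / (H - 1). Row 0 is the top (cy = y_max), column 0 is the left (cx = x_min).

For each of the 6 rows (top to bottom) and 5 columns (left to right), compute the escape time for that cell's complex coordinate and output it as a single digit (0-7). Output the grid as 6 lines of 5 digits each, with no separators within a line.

Answer: 77777
56777
44677
33457
33345
22332

Derivation:
(row=0, col=0): c = -1.0100 + -0.3000i → escape time 7
(row=0, col=1): c = -0.8200 + -0.3000i → escape time 7
(row=0, col=2): c = -0.6300 + -0.3000i → escape time 7
(row=0, col=3): c = -0.4400 + -0.3000i → escape time 7
(row=0, col=4): c = -0.2500 + -0.3000i → escape time 7
(row=1, col=0): c = -1.0100 + -0.5020i → escape time 5
(row=1, col=1): c = -0.8200 + -0.5020i → escape time 6
(row=1, col=2): c = -0.6300 + -0.5020i → escape time 7
(row=1, col=3): c = -0.4400 + -0.5020i → escape time 7
(row=1, col=4): c = -0.2500 + -0.5020i → escape time 7
(row=2, col=0): c = -1.0100 + -0.7040i → escape time 4
(row=2, col=1): c = -0.8200 + -0.7040i → escape time 4
(row=2, col=2): c = -0.6300 + -0.7040i → escape time 6
(row=2, col=3): c = -0.4400 + -0.7040i → escape time 7
(row=2, col=4): c = -0.2500 + -0.7040i → escape time 7
(row=3, col=0): c = -1.0100 + -0.9060i → escape time 3
(row=3, col=1): c = -0.8200 + -0.9060i → escape time 3
(row=3, col=2): c = -0.6300 + -0.9060i → escape time 4
(row=3, col=3): c = -0.4400 + -0.9060i → escape time 5
(row=3, col=4): c = -0.2500 + -0.9060i → escape time 7
(row=4, col=0): c = -1.0100 + -1.1080i → escape time 3
(row=4, col=1): c = -0.8200 + -1.1080i → escape time 3
(row=4, col=2): c = -0.6300 + -1.1080i → escape time 3
(row=4, col=3): c = -0.4400 + -1.1080i → escape time 4
(row=4, col=4): c = -0.2500 + -1.1080i → escape time 5
(row=5, col=0): c = -1.0100 + -1.3100i → escape time 2
(row=5, col=1): c = -0.8200 + -1.3100i → escape time 2
(row=5, col=2): c = -0.6300 + -1.3100i → escape time 3
(row=5, col=3): c = -0.4400 + -1.3100i → escape time 3
(row=5, col=4): c = -0.2500 + -1.3100i → escape time 2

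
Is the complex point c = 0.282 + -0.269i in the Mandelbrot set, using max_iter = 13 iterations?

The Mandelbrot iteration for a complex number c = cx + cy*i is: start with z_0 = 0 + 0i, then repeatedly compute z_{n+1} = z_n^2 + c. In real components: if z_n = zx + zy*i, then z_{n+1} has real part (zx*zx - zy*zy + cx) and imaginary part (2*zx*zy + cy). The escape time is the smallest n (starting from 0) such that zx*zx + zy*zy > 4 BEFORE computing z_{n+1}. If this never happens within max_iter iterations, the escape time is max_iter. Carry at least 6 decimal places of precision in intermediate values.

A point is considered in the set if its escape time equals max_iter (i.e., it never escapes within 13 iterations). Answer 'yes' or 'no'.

Answer: yes

Derivation:
z_0 = 0 + 0i, c = 0.2820 + -0.2690i
Iter 1: z = 0.2820 + -0.2690i, |z|^2 = 0.1519
Iter 2: z = 0.2892 + -0.4207i, |z|^2 = 0.2606
Iter 3: z = 0.1886 + -0.5123i, |z|^2 = 0.2980
Iter 4: z = 0.0551 + -0.4623i, |z|^2 = 0.2167
Iter 5: z = 0.0714 + -0.3200i, |z|^2 = 0.1075
Iter 6: z = 0.1847 + -0.3147i, |z|^2 = 0.1331
Iter 7: z = 0.2171 + -0.3852i, |z|^2 = 0.1956
Iter 8: z = 0.1807 + -0.4363i, |z|^2 = 0.2230
Iter 9: z = 0.1243 + -0.4267i, |z|^2 = 0.1975
Iter 10: z = 0.1154 + -0.3751i, |z|^2 = 0.1540
Iter 11: z = 0.1546 + -0.3556i, |z|^2 = 0.1503
Iter 12: z = 0.1795 + -0.3790i, |z|^2 = 0.1758
Did not escape in 13 iterations → in set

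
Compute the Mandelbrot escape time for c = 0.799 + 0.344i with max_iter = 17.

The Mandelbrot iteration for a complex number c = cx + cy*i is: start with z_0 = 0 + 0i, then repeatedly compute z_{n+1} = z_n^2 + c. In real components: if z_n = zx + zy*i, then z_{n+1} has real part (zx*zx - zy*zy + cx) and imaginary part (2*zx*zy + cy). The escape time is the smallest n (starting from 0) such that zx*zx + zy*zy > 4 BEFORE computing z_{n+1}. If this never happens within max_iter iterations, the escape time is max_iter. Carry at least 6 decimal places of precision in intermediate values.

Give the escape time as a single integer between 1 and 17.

z_0 = 0 + 0i, c = 0.7990 + 0.3440i
Iter 1: z = 0.7990 + 0.3440i, |z|^2 = 0.7567
Iter 2: z = 1.3191 + 0.8937i, |z|^2 = 2.5387
Iter 3: z = 1.7402 + 2.7017i, |z|^2 = 10.3277
Escaped at iteration 3

Answer: 3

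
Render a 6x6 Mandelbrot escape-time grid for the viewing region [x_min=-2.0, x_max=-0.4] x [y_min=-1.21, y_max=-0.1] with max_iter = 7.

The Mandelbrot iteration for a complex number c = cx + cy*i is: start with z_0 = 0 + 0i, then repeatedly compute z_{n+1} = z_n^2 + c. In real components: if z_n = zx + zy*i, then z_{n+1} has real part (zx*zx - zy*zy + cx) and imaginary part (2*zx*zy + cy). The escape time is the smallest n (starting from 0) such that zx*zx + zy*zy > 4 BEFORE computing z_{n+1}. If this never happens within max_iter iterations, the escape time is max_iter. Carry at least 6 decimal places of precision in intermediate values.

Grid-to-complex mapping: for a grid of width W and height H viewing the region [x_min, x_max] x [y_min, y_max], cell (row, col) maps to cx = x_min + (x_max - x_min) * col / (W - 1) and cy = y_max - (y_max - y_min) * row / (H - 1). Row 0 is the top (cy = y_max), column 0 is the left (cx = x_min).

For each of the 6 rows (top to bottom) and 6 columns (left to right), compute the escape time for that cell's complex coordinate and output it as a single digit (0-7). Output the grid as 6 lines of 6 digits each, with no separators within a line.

(row=0, col=0): c = -2.0000 + -0.1000i → escape time 1
(row=0, col=1): c = -1.6800 + -0.1000i → escape time 6
(row=0, col=2): c = -1.3600 + -0.1000i → escape time 7
(row=0, col=3): c = -1.0400 + -0.1000i → escape time 7
(row=0, col=4): c = -0.7200 + -0.1000i → escape time 7
(row=0, col=5): c = -0.4000 + -0.1000i → escape time 7
(row=1, col=0): c = -2.0000 + -0.3220i → escape time 1
(row=1, col=1): c = -1.6800 + -0.3220i → escape time 4
(row=1, col=2): c = -1.3600 + -0.3220i → escape time 6
(row=1, col=3): c = -1.0400 + -0.3220i → escape time 7
(row=1, col=4): c = -0.7200 + -0.3220i → escape time 7
(row=1, col=5): c = -0.4000 + -0.3220i → escape time 7
(row=2, col=0): c = -2.0000 + -0.5440i → escape time 1
(row=2, col=1): c = -1.6800 + -0.5440i → escape time 3
(row=2, col=2): c = -1.3600 + -0.5440i → escape time 3
(row=2, col=3): c = -1.0400 + -0.5440i → escape time 5
(row=2, col=4): c = -0.7200 + -0.5440i → escape time 6
(row=2, col=5): c = -0.4000 + -0.5440i → escape time 7
(row=3, col=0): c = -2.0000 + -0.7660i → escape time 1
(row=3, col=1): c = -1.6800 + -0.7660i → escape time 3
(row=3, col=2): c = -1.3600 + -0.7660i → escape time 3
(row=3, col=3): c = -1.0400 + -0.7660i → escape time 3
(row=3, col=4): c = -0.7200 + -0.7660i → escape time 4
(row=3, col=5): c = -0.4000 + -0.7660i → escape time 7
(row=4, col=0): c = -2.0000 + -0.9880i → escape time 1
(row=4, col=1): c = -1.6800 + -0.9880i → escape time 2
(row=4, col=2): c = -1.3600 + -0.9880i → escape time 3
(row=4, col=3): c = -1.0400 + -0.9880i → escape time 3
(row=4, col=4): c = -0.7200 + -0.9880i → escape time 3
(row=4, col=5): c = -0.4000 + -0.9880i → escape time 4
(row=5, col=0): c = -2.0000 + -1.2100i → escape time 1
(row=5, col=1): c = -1.6800 + -1.2100i → escape time 1
(row=5, col=2): c = -1.3600 + -1.2100i → escape time 2
(row=5, col=3): c = -1.0400 + -1.2100i → escape time 3
(row=5, col=4): c = -0.7200 + -1.2100i → escape time 3
(row=5, col=5): c = -0.4000 + -1.2100i → escape time 3

Answer: 167777
146777
133567
133347
123334
112333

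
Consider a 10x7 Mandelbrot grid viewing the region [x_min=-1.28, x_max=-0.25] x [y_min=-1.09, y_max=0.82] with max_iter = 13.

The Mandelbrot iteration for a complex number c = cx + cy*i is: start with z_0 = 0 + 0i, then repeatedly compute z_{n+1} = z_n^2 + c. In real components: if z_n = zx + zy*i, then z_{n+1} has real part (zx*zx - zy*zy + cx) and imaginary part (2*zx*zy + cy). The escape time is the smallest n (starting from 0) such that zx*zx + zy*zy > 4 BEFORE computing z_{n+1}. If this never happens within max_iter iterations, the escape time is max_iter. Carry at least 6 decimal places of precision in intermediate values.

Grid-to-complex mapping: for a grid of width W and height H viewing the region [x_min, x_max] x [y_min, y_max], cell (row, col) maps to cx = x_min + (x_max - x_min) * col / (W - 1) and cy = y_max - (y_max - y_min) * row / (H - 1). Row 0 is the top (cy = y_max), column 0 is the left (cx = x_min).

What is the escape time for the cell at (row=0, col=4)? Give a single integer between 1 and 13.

Answer: 4

Derivation:
z_0 = 0 + 0i, c = -0.8222 + 0.8200i
Iter 1: z = -0.8222 + 0.8200i, |z|^2 = 1.3484
Iter 2: z = -0.8186 + -0.5284i, |z|^2 = 0.9493
Iter 3: z = -0.4314 + 1.6851i, |z|^2 = 3.0258
Iter 4: z = -3.4758 + -0.6340i, |z|^2 = 12.4831
Escaped at iteration 4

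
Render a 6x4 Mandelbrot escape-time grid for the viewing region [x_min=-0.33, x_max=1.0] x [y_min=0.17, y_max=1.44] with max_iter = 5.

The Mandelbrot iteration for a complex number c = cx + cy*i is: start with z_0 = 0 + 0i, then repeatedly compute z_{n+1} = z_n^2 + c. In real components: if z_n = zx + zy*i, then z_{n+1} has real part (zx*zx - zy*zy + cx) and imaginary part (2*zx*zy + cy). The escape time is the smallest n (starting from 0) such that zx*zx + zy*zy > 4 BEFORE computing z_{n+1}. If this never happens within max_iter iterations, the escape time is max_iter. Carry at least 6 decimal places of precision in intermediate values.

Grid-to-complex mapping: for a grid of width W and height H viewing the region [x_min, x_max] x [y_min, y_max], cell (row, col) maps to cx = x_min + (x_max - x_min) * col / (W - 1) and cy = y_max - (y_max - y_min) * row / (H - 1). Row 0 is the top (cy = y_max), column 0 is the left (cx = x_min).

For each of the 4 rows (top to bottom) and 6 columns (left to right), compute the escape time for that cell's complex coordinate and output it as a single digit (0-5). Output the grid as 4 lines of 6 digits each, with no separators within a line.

Answer: 222222
554322
555532
555532

Derivation:
(row=0, col=0): c = -0.3300 + 1.4400i → escape time 2
(row=0, col=1): c = -0.0640 + 1.4400i → escape time 2
(row=0, col=2): c = 0.2020 + 1.4400i → escape time 2
(row=0, col=3): c = 0.4680 + 1.4400i → escape time 2
(row=0, col=4): c = 0.7340 + 1.4400i → escape time 2
(row=0, col=5): c = 1.0000 + 1.4400i → escape time 2
(row=1, col=0): c = -0.3300 + 1.0167i → escape time 5
(row=1, col=1): c = -0.0640 + 1.0167i → escape time 5
(row=1, col=2): c = 0.2020 + 1.0167i → escape time 4
(row=1, col=3): c = 0.4680 + 1.0167i → escape time 3
(row=1, col=4): c = 0.7340 + 1.0167i → escape time 2
(row=1, col=5): c = 1.0000 + 1.0167i → escape time 2
(row=2, col=0): c = -0.3300 + 0.5933i → escape time 5
(row=2, col=1): c = -0.0640 + 0.5933i → escape time 5
(row=2, col=2): c = 0.2020 + 0.5933i → escape time 5
(row=2, col=3): c = 0.4680 + 0.5933i → escape time 5
(row=2, col=4): c = 0.7340 + 0.5933i → escape time 3
(row=2, col=5): c = 1.0000 + 0.5933i → escape time 2
(row=3, col=0): c = -0.3300 + 0.1700i → escape time 5
(row=3, col=1): c = -0.0640 + 0.1700i → escape time 5
(row=3, col=2): c = 0.2020 + 0.1700i → escape time 5
(row=3, col=3): c = 0.4680 + 0.1700i → escape time 5
(row=3, col=4): c = 0.7340 + 0.1700i → escape time 3
(row=3, col=5): c = 1.0000 + 0.1700i → escape time 2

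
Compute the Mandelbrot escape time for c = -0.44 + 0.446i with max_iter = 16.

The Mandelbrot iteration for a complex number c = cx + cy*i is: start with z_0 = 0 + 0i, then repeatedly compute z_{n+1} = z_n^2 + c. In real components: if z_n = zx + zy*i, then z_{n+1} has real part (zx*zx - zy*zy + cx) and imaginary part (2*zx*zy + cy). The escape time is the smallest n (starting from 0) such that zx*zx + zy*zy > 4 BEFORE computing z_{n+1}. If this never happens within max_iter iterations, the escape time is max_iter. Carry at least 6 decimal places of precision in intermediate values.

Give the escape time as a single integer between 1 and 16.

Answer: 16

Derivation:
z_0 = 0 + 0i, c = -0.4400 + 0.4460i
Iter 1: z = -0.4400 + 0.4460i, |z|^2 = 0.3925
Iter 2: z = -0.4453 + 0.0535i, |z|^2 = 0.2012
Iter 3: z = -0.2446 + 0.3983i, |z|^2 = 0.2185
Iter 4: z = -0.5389 + 0.2512i, |z|^2 = 0.3535
Iter 5: z = -0.2127 + 0.1753i, |z|^2 = 0.0760
Iter 6: z = -0.4255 + 0.3714i, |z|^2 = 0.3190
Iter 7: z = -0.3969 + 0.1299i, |z|^2 = 0.1744
Iter 8: z = -0.2993 + 0.3429i, |z|^2 = 0.2072
Iter 9: z = -0.4679 + 0.2407i, |z|^2 = 0.2769
Iter 10: z = -0.2790 + 0.2207i, |z|^2 = 0.1265
Iter 11: z = -0.4109 + 0.3229i, |z|^2 = 0.2731
Iter 12: z = -0.3754 + 0.1807i, |z|^2 = 0.1736
Iter 13: z = -0.3317 + 0.3103i, |z|^2 = 0.2063
Iter 14: z = -0.4263 + 0.2401i, |z|^2 = 0.2394
Iter 15: z = -0.3159 + 0.2413i, |z|^2 = 0.1580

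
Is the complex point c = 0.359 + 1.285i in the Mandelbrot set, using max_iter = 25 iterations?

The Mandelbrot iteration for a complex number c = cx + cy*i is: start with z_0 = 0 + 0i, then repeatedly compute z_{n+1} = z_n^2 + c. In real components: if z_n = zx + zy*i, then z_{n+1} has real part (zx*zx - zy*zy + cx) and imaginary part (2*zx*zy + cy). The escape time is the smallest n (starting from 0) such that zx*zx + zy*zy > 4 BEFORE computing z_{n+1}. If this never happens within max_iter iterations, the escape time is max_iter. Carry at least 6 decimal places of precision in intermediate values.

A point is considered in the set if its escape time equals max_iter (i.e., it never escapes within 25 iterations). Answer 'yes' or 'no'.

Answer: no

Derivation:
z_0 = 0 + 0i, c = 0.3590 + 1.2850i
Iter 1: z = 0.3590 + 1.2850i, |z|^2 = 1.7801
Iter 2: z = -1.1633 + 2.2076i, |z|^2 = 6.2270
Escaped at iteration 2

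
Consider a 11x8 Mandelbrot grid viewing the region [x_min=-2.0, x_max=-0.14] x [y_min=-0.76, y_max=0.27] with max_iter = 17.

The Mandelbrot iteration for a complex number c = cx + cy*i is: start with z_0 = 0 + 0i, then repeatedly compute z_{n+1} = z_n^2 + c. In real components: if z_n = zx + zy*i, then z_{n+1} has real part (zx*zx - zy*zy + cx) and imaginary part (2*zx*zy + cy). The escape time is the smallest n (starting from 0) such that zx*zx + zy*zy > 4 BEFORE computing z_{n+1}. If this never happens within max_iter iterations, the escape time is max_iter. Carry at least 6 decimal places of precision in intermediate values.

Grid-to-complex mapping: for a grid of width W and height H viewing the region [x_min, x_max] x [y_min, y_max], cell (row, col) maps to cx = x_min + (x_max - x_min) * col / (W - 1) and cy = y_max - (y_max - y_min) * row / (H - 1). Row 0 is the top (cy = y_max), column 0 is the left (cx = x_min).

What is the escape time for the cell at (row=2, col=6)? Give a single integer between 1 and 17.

Answer: 17

Derivation:
z_0 = 0 + 0i, c = -0.8840 + -0.0243i
Iter 1: z = -0.8840 + -0.0243i, |z|^2 = 0.7820
Iter 2: z = -0.1031 + 0.0187i, |z|^2 = 0.0110
Iter 3: z = -0.8737 + -0.0281i, |z|^2 = 0.7642
Iter 4: z = -0.1214 + 0.0249i, |z|^2 = 0.0154
Iter 5: z = -0.8699 + -0.0303i, |z|^2 = 0.7576
Iter 6: z = -0.1282 + 0.0285i, |z|^2 = 0.0173
Iter 7: z = -0.8684 + -0.0316i, |z|^2 = 0.7551
Iter 8: z = -0.1309 + 0.0306i, |z|^2 = 0.0181
Iter 9: z = -0.8678 + -0.0323i, |z|^2 = 0.7541
Iter 10: z = -0.1320 + 0.0318i, |z|^2 = 0.0184
Iter 11: z = -0.8676 + -0.0327i, |z|^2 = 0.7538
Iter 12: z = -0.1324 + 0.0324i, |z|^2 = 0.0186
Iter 13: z = -0.8675 + -0.0329i, |z|^2 = 0.7537
Iter 14: z = -0.1325 + 0.0327i, |z|^2 = 0.0186
Iter 15: z = -0.8675 + -0.0330i, |z|^2 = 0.7537
Iter 16: z = -0.1325 + 0.0329i, |z|^2 = 0.0186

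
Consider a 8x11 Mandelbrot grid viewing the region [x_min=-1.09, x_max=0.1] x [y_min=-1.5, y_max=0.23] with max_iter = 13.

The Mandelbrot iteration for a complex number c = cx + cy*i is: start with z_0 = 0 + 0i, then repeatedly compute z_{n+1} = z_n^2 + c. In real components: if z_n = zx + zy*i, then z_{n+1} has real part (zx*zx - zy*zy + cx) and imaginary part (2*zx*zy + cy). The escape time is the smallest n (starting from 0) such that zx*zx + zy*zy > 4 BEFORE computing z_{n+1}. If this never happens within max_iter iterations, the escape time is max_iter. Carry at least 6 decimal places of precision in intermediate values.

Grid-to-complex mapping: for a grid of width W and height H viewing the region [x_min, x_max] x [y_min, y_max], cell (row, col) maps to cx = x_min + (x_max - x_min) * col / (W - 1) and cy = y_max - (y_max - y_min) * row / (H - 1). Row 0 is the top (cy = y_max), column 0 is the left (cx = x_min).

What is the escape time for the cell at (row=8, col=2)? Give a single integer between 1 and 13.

z_0 = 0 + 0i, c = -0.7500 + -1.1540i
Iter 1: z = -0.7500 + -1.1540i, |z|^2 = 1.8942
Iter 2: z = -1.5192 + 0.5770i, |z|^2 = 2.6409
Iter 3: z = 1.2251 + -2.9072i, |z|^2 = 9.9525
Escaped at iteration 3

Answer: 3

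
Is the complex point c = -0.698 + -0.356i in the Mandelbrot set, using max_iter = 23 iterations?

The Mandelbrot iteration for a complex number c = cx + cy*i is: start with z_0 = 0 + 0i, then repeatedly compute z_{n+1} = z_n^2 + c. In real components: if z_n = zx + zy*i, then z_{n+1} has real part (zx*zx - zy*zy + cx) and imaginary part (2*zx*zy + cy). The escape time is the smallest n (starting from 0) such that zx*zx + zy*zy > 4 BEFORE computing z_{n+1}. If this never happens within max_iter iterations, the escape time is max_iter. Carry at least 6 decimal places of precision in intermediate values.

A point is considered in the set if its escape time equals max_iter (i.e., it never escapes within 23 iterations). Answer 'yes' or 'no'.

Answer: yes

Derivation:
z_0 = 0 + 0i, c = -0.6980 + -0.3560i
Iter 1: z = -0.6980 + -0.3560i, |z|^2 = 0.6139
Iter 2: z = -0.3375 + 0.1410i, |z|^2 = 0.1338
Iter 3: z = -0.6039 + -0.4512i, |z|^2 = 0.5683
Iter 4: z = -0.5368 + 0.1890i, |z|^2 = 0.3239
Iter 5: z = -0.4456 + -0.5589i, |z|^2 = 0.5109
Iter 6: z = -0.8118 + 0.1420i, |z|^2 = 0.6792
Iter 7: z = -0.0591 + -0.5866i, |z|^2 = 0.3476
Iter 8: z = -1.0386 + -0.2866i, |z|^2 = 1.1608
Iter 9: z = 0.2985 + 0.2394i, |z|^2 = 0.1464
Iter 10: z = -0.6662 + -0.2131i, |z|^2 = 0.4893
Iter 11: z = -0.2995 + -0.0721i, |z|^2 = 0.0949
Iter 12: z = -0.6135 + -0.3128i, |z|^2 = 0.4742
Iter 13: z = -0.4195 + 0.0278i, |z|^2 = 0.1768
Iter 14: z = -0.5228 + -0.3793i, |z|^2 = 0.4172
Iter 15: z = -0.5686 + 0.0406i, |z|^2 = 0.3249
Iter 16: z = -0.3764 + -0.4022i, |z|^2 = 0.3034
Iter 17: z = -0.7181 + -0.0533i, |z|^2 = 0.5185
Iter 18: z = -0.1851 + -0.2795i, |z|^2 = 0.1124
Iter 19: z = -0.7418 + -0.2525i, |z|^2 = 0.6141
Iter 20: z = -0.2114 + 0.0186i, |z|^2 = 0.0450
Iter 21: z = -0.6536 + -0.3639i, |z|^2 = 0.5597
Iter 22: z = -0.4032 + 0.1197i, |z|^2 = 0.1769
Did not escape in 23 iterations → in set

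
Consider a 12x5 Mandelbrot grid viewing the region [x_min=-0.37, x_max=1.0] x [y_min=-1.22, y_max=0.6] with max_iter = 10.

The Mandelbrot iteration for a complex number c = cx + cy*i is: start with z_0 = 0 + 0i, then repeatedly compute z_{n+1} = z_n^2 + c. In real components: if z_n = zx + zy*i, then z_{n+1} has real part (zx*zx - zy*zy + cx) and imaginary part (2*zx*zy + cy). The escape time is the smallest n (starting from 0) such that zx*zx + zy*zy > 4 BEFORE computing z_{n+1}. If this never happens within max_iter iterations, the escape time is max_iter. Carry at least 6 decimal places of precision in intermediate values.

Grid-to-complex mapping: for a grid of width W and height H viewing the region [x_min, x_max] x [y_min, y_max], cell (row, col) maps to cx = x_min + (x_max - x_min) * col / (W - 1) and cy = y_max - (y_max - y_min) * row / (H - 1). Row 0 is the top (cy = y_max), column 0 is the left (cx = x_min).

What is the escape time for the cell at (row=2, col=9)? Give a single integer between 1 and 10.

Answer: 3

Derivation:
z_0 = 0 + 0i, c = 0.7509 + -0.3100i
Iter 1: z = 0.7509 + -0.3100i, |z|^2 = 0.6600
Iter 2: z = 1.2187 + -0.7756i, |z|^2 = 2.0867
Iter 3: z = 1.6346 + -2.2003i, |z|^2 = 7.5132
Escaped at iteration 3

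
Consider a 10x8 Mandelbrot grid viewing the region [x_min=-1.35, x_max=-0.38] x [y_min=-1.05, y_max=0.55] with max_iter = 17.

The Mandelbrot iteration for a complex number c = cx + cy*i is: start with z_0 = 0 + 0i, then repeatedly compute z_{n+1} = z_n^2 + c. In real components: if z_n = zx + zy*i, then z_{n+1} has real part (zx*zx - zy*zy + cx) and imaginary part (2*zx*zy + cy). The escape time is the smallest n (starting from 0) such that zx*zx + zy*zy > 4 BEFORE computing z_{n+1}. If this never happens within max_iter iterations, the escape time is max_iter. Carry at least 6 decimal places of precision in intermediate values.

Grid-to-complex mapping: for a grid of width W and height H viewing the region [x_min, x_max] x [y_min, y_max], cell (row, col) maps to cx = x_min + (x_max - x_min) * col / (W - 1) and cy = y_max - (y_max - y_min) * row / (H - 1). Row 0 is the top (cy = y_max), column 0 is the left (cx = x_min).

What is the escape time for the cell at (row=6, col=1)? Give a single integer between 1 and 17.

z_0 = 0 + 0i, c = -1.2422 + -0.8214i
Iter 1: z = -1.2422 + -0.8214i, |z|^2 = 2.2179
Iter 2: z = -0.3739 + 1.2194i, |z|^2 = 1.6266
Iter 3: z = -2.5893 + -1.7332i, |z|^2 = 9.7083
Escaped at iteration 3

Answer: 3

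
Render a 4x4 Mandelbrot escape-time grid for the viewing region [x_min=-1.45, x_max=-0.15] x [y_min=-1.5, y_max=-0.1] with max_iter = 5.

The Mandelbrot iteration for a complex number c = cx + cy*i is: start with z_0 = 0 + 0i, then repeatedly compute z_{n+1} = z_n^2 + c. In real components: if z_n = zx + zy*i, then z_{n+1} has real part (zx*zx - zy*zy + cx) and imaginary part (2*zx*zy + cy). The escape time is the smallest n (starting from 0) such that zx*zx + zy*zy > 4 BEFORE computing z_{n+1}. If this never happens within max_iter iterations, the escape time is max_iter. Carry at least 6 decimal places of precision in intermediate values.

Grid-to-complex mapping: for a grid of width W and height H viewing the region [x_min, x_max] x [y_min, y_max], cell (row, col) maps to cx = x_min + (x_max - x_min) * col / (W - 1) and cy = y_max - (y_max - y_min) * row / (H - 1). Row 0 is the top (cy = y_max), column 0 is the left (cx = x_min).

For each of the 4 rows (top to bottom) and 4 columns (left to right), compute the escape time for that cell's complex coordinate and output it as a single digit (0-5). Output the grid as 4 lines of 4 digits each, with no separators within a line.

(row=0, col=0): c = -1.4500 + -0.1000i → escape time 5
(row=0, col=1): c = -1.0167 + -0.1000i → escape time 5
(row=0, col=2): c = -0.5833 + -0.1000i → escape time 5
(row=0, col=3): c = -0.1500 + -0.1000i → escape time 5
(row=1, col=0): c = -1.4500 + -0.5667i → escape time 3
(row=1, col=1): c = -1.0167 + -0.5667i → escape time 5
(row=1, col=2): c = -0.5833 + -0.5667i → escape time 5
(row=1, col=3): c = -0.1500 + -0.5667i → escape time 5
(row=2, col=0): c = -1.4500 + -1.0333i → escape time 2
(row=2, col=1): c = -1.0167 + -1.0333i → escape time 3
(row=2, col=2): c = -0.5833 + -1.0333i → escape time 4
(row=2, col=3): c = -0.1500 + -1.0333i → escape time 5
(row=3, col=0): c = -1.4500 + -1.5000i → escape time 1
(row=3, col=1): c = -1.0167 + -1.5000i → escape time 2
(row=3, col=2): c = -0.5833 + -1.5000i → escape time 2
(row=3, col=3): c = -0.1500 + -1.5000i → escape time 2

Answer: 5555
3555
2345
1222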